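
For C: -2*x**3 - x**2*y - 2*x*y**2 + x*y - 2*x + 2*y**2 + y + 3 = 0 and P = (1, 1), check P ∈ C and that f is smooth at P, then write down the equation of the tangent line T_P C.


Tangent line at P: -11*x + y + 10 = 0.

Step 1: f(1, 1) = 0, so P lies on C.
Step 2: partial derivatives
  f_x(x, y) = -6*x**2 - 2*x*y - 2*y**2 + y - 2, f_y(x, y) = -x**2 - 4*x*y + x + 4*y + 1.
  f_x(P) = -11, f_y(P) = 1 (gradient nonzero, so P is smooth).
Step 3: tangent line at P: -11·(x − 1) + 1·(y − 1) = 0.
Expanding: -11*x + y + 10 = 0.


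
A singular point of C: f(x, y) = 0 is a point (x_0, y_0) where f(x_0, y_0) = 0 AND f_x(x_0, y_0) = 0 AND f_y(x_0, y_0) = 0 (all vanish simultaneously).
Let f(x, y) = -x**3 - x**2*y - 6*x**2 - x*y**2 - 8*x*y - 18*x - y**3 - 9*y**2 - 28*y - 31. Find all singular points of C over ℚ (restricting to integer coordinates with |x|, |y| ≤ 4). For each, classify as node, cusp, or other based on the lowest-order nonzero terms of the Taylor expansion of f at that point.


Singular points: {(-1, -3)}; classification: cusp.

Compute partial derivatives:
  f_x = -3*x**2 - 2*x*y - 12*x - y**2 - 8*y - 18.
  f_y = -x**2 - 2*x*y - 8*x - 3*y**2 - 18*y - 28.
Scan x_0 ∈ {−4, ..., 4}. For each x_0, f_y(x_0, y) is a polynomial in y; find its integer roots y ∈ {−4, ..., 4}, then test f_x and f at those candidates.
  x = -4: f_y(-4, y) = -3*y**2 - 10*y - 12; no integer root y with |y| ≤ 4.
  x = -3: f_y(-3, y) = -3*y**2 - 12*y - 13; no integer root y with |y| ≤ 4.
  x = -2: f_y(-2, y) = -3*y**2 - 14*y - 16; vanishes at y ∈ {-2}. (-2, -2): f_x = -2 ≠ 0.
  x = -1: f_y(-1, y) = -3*y**2 - 16*y - 21; vanishes at y ∈ {-3}. (-1, -3): f_x = 0, f = 0 — SINGULAR.
  x = 0: f_y(0, y) = -3*y**2 - 18*y - 28; no integer root y with |y| ≤ 4.
  x = 1: f_y(1, y) = -3*y**2 - 20*y - 37; no integer root y with |y| ≤ 4.
  x = 2: f_y(2, y) = -3*y**2 - 22*y - 48; no integer root y with |y| ≤ 4.
  x = 3: f_y(3, y) = -3*y**2 - 24*y - 61; no integer root y with |y| ≤ 4.
  x = 4: f_y(4, y) = -3*y**2 - 26*y - 76; no integer root y with |y| ≤ 4.
Only singular point on the grid: (-1, -3).
Classify: substitute x = -1 + u, y = -3 + v and expand: f = -u**3 - u**2*v - u*v**2 - v**3 + v**2.
No constant or linear terms (consistent with a singular point). Quadratic part: v**2. Cubic part: -u**3 - u**2*v - u*v**2 - v**3.
The quadratic part v**2 is a perfect square, so there is a single (double) tangent line v = 0, i.e. y = -3. Restricting the cubic part to that line (v = 0) leaves -u**3 ≠ 0, so f is not divisible by v and the branch is v² ≈ u**3 to lowest order — this is a cusp.
Classification: cusp.


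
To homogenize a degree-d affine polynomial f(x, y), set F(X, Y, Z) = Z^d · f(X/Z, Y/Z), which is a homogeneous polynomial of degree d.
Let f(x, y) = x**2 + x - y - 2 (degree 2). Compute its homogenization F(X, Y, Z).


F(X, Y, Z) = X**2 + X*Z - Y*Z - 2*Z**2

deg(f) = 2.
Substitute x = X/Z, y = Y/Z into f, then multiply by Z^2.
  monomial 1·x^2·y^0 ↦ 1·X^2·Y^0·Z^0.
  monomial 1·x^1·y^0 ↦ 1·X^1·Y^0·Z^1.
  monomial -1·x^0·y^1 ↦ -1·X^0·Y^1·Z^1.
  monomial -2·x^0·y^0 ↦ -2·X^0·Y^0·Z^2.
Collecting: F(X, Y, Z) = X**2 + X*Z - Y*Z - 2*Z**2.


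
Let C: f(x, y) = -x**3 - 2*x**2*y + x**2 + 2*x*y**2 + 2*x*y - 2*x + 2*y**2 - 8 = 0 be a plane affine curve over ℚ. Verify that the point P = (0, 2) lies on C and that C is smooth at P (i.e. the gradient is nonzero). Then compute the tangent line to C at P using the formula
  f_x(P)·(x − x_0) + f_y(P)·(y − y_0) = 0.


Tangent line at P: 10*x + 8*y - 16 = 0.

Step 1: f(0, 2) = 0, so P lies on C.
Step 2: partial derivatives
  f_x(x, y) = -3*x**2 - 4*x*y + 2*x + 2*y**2 + 2*y - 2, f_y(x, y) = -2*x**2 + 4*x*y + 2*x + 4*y.
  f_x(P) = 10, f_y(P) = 8 (gradient nonzero, so P is smooth).
Step 3: tangent line at P: 10·(x − 0) + 8·(y − 2) = 0.
Expanding: 10*x + 8*y - 16 = 0.


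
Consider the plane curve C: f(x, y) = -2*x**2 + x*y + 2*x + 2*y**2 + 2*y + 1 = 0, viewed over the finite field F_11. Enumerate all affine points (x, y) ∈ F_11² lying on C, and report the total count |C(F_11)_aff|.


Affine F_11-points: {(1, 5), (1, 10), (3, 0), (3, 3), (4, 4), (5, 3), (5, 10), (8, 1), (8, 5), (9, 0), (10, 1), (10, 4)}; count = 12.

For each of the 121 pairs (x, y) ∈ F_11², evaluate f(x, y) mod 11. Record the zeros.
  x = 0: [0↦1, 1↦5, 2↦2, 3↦3, 4↦8, 5↦6, 6↦8, 7↦3, 8↦2, 9↦5, 10↦1]  zeros at y ∈ ∅
  x = 1: [0↦1, 1↦6, 2↦4, 3↦6, 4↦1, 5↦0, 6↦3, 7↦10, 8↦10, 9↦3, 10↦0]  zeros at y ∈ {5, 10}
  x = 2: [0↦8, 1↦3, 2↦2, 3↦5, 4↦1, 5↦1, 6↦5, 7↦2, 8↦3, 9↦8, 10↦6]  zeros at y ∈ ∅
  x = 3: [0↦0, 1↦7, 2↦7, 3↦0, 4↦8, 5↦9, 6↦3, 7↦1, 8↦3, 9↦9, 10↦8]  zeros at y ∈ {0, 3}
  x = 4: [0↦10, 1↦7, 2↦8, 3↦2, 4↦0, 5↦2, 6↦8, 7↦7, 8↦10, 9↦6, 10↦6]  zeros at y ∈ {4}
  x = 5: [0↦5, 1↦3, 2↦5, 3↦0, 4↦10, 5↦2, 6↦9, 7↦9, 8↦2, 9↦10, 10↦0]  zeros at y ∈ {3, 10}
  x = 6: [0↦7, 1↦6, 2↦9, 3↦5, 4↦5, 5↦9, 6↦6, 7↦7, 8↦1, 9↦10, 10↦1]  zeros at y ∈ ∅
  x = 7: [0↦5, 1↦5, 2↦9, 3↦6, 4↦7, 5↦1, 6↦10, 7↦1, 8↦7, 9↦6, 10↦9]  zeros at y ∈ ∅
  x = 8: [0↦10, 1↦0, 2↦5, 3↦3, 4↦5, 5↦0, 6↦10, 7↦2, 8↦9, 9↦9, 10↦2]  zeros at y ∈ {1, 5}
  x = 9: [0↦0, 1↦2, 2↦8, 3↦7, 4↦10, 5↦6, 6↦6, 7↦10, 8↦7, 9↦8, 10↦2]  zeros at y ∈ {0}
  x = 10: [0↦8, 1↦0, 2↦7, 3↦7, 4↦0, 5↦8, 6↦9, 7↦3, 8↦1, 9↦3, 10↦9]  zeros at y ∈ {1, 4}
Collecting zeros: affine points = {(1, 5), (1, 10), (3, 0), (3, 3), (4, 4), (5, 3), (5, 10), (8, 1), (8, 5), (9, 0), (10, 1), (10, 4)}.
Total count |C(F_11)_aff| = 12.


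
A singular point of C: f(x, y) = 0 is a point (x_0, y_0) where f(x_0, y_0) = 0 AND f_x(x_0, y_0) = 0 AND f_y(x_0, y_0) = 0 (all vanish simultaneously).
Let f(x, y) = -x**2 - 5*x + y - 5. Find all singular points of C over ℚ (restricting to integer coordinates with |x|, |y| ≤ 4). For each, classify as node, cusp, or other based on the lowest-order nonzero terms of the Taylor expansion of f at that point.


No singular points in the scanned grid; C is smooth there.

Compute partial derivatives:
  f_x = -2*x - 5.
  f_y = 1.
f_y = 1 is a nonzero constant, so f_y never vanishes: no point (x, y) can satisfy f = f_x = f_y = 0. In particular no (x, y) ∈ {−4, ..., 4}² is singular; the curve is smooth.


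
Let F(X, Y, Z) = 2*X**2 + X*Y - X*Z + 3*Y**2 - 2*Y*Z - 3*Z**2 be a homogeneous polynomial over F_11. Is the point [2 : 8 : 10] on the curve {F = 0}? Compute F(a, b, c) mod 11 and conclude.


F(2,8,10) ≡ 0 (mod 11); P is on the curve.

Evaluate F(2, 8, 10) term-by-term (mod 11).
  2*X**2 ↦ 2·4·1·1 = 8
  X*Y ↦ 1·2·8·1 = 16
  -X*Z ↦ -1·2·1·10 = -20
  3*Y**2 ↦ 3·1·64·1 = 192
  -2*Y*Z ↦ -2·1·8·10 = -160
  -3*Z**2 ↦ -3·1·1·100 = -300
Sum: F(2, 8, 10) = (8) + (16) + (-20) + (192) + (-160) + (-300) = -264.
Reducing mod 11: -264 ≡ 0 (mod 11).
Since F(a, b, c) ≡ 0 (mod 11), P lies on the curve.


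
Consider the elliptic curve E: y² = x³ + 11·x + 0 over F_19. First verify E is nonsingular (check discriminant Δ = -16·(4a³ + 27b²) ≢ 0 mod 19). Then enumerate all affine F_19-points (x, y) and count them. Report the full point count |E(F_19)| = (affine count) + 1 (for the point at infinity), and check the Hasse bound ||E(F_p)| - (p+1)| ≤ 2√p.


Affine points = {(0, 0), (2, 7), (2, 12), (5, 3), (5, 16), (6, 4), (6, 15), (8, 7), (8, 12), (9, 7), (9, 12), (12, 6), (12, 13), (15, 5), (15, 14), (16, 4), (16, 15), (18, 8), (18, 11)}; affine count = 19; |E(F_19)| = 20.

Discriminant check: Δ ∝ 4a³ + 27b² = 4·11³ + 27·0² = 4·1331 + 27·0 ≡ 4 (mod 19). Nonzero ⇒ E is nonsingular.
For each x ∈ F_19, compute rhs = x³ + 11·x + 0 mod 19, then count y ∈ F_19 with y² ≡ rhs.
  x = 0: rhs = 0, matching y values: 0 (1 points).
  x = 1: rhs = 12, matching y values: none (0 points).
  x = 2: rhs = 11, matching y values: 7, 12 (2 points).
  x = 3: rhs = 3, matching y values: none (0 points).
  x = 4: rhs = 13, matching y values: none (0 points).
  x = 5: rhs = 9, matching y values: 3, 16 (2 points).
  x = 6: rhs = 16, matching y values: 4, 15 (2 points).
  x = 7: rhs = 2, matching y values: none (0 points).
  x = 8: rhs = 11, matching y values: 7, 12 (2 points).
  x = 9: rhs = 11, matching y values: 7, 12 (2 points).
  x = 10: rhs = 8, matching y values: none (0 points).
  x = 11: rhs = 8, matching y values: none (0 points).
  x = 12: rhs = 17, matching y values: 6, 13 (2 points).
  x = 13: rhs = 3, matching y values: none (0 points).
  x = 14: rhs = 10, matching y values: none (0 points).
  x = 15: rhs = 6, matching y values: 5, 14 (2 points).
  x = 16: rhs = 16, matching y values: 4, 15 (2 points).
  x = 17: rhs = 8, matching y values: none (0 points).
  x = 18: rhs = 7, matching y values: 8, 11 (2 points).
Total affine count: 19.
Full point count |E(F_19)| = 19 + 1 = 20.
Hasse bound: |20 − (19+1)| = |0| = 0 ≤ 2√19 ≈ 8.7178 ✓.


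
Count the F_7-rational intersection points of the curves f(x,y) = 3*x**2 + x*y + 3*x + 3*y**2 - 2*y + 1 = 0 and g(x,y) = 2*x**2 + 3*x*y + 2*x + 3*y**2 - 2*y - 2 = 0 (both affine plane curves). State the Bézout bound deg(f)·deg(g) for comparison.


Common zeros: {(4, 2), (6, 2)}; count = 2; Bézout bound = 4.

deg(f) = 2, deg(g) = 2, so Bézout bound = 4.
Scan x ∈ F_7. For each x, list the y ∈ F_7 with f(x, y) ≡ 0 and those with g(x, y) ≡ 0 (mod 7); the common zeros in that column are the intersection.
  x = 0: f ≡ 0 at y ∈ ∅; g ≡ 0 at y ∈ {5}; common: ∅.
  x = 1: f ≡ 0 at y ∈ {0, 5}; g ≡ 0 at y ∈ ∅; common: ∅.
  x = 2: f ≡ 0 at y ∈ ∅; g ≡ 0 at y ∈ {3, 5}; common: ∅.
  x = 3: f ≡ 0 at y ∈ ∅; g ≡ 0 at y ∈ {3, 4}; common: ∅.
  x = 4: f ≡ 0 at y ∈ {2}; g ≡ 0 at y ∈ {2, 4}; common: {2}.
  x = 5: f ≡ 0 at y ∈ {0, 6}; g ≡ 0 at y ∈ ∅; common: ∅.
  x = 6: f ≡ 0 at y ∈ {2, 6}; g ≡ 0 at y ∈ {2}; common: {2}.
Collecting: common zeros = {(4, 2), (6, 2)}, so the count is 2.
Comparison with the Bézout bound: 2 ≤ 4 = deg(f)·deg(g), as expected for curves with no common component (the affine F_7-count falls short of the bound because intersections may lie at infinity, over extension fields, or carry multiplicity).


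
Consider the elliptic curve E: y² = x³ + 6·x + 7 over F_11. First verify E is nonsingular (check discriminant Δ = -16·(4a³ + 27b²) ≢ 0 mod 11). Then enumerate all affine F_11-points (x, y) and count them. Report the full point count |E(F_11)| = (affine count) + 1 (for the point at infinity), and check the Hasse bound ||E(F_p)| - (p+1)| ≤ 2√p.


Affine points = {(1, 5), (1, 6), (2, 4), (2, 7), (9, 3), (9, 8), (10, 0)}; affine count = 7; |E(F_11)| = 8.

Discriminant check: Δ ∝ 4a³ + 27b² = 4·6³ + 27·7² = 4·216 + 27·49 ≡ 9 (mod 11). Nonzero ⇒ E is nonsingular.
For each x ∈ F_11, compute rhs = x³ + 6·x + 7 mod 11, then count y ∈ F_11 with y² ≡ rhs.
  x = 0: rhs = 7, matching y values: none (0 points).
  x = 1: rhs = 3, matching y values: 5, 6 (2 points).
  x = 2: rhs = 5, matching y values: 4, 7 (2 points).
  x = 3: rhs = 8, matching y values: none (0 points).
  x = 4: rhs = 7, matching y values: none (0 points).
  x = 5: rhs = 8, matching y values: none (0 points).
  x = 6: rhs = 6, matching y values: none (0 points).
  x = 7: rhs = 7, matching y values: none (0 points).
  x = 8: rhs = 6, matching y values: none (0 points).
  x = 9: rhs = 9, matching y values: 3, 8 (2 points).
  x = 10: rhs = 0, matching y values: 0 (1 points).
Total affine count: 7.
Full point count |E(F_11)| = 7 + 1 = 8.
Hasse bound: |8 − (11+1)| = |-4| = 4 ≤ 2√11 ≈ 6.6332 ✓.


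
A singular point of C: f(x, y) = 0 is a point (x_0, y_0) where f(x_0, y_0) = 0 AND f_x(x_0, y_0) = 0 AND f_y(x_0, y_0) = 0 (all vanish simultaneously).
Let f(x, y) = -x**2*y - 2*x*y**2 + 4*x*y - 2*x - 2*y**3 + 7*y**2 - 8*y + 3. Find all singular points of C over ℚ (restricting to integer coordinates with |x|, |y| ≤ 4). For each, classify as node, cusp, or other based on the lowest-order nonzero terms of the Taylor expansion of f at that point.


Singular points: {(0, 1)}; classification: node.

Compute partial derivatives:
  f_x = -2*x*y - 2*y**2 + 4*y - 2.
  f_y = -x**2 - 4*x*y + 4*x - 6*y**2 + 14*y - 8.
Scan x_0 ∈ {−4, ..., 4}. For each x_0, f_y(x_0, y) is a polynomial in y; find its integer roots y ∈ {−4, ..., 4}, then test f_x and f at those candidates.
  x = -4: f_y(-4, y) = -6*y**2 + 30*y - 40; no integer root y with |y| ≤ 4.
  x = -3: f_y(-3, y) = -6*y**2 + 26*y - 29; no integer root y with |y| ≤ 4.
  x = -2: f_y(-2, y) = -6*y**2 + 22*y - 20; vanishes at y ∈ {2}. (-2, 2): f_x = 6 ≠ 0.
  x = -1: f_y(-1, y) = -6*y**2 + 18*y - 13; no integer root y with |y| ≤ 4.
  x = 0: f_y(0, y) = -6*y**2 + 14*y - 8; vanishes at y ∈ {1}. (0, 1): f_x = 0, f = 0 — SINGULAR.
  x = 1: f_y(1, y) = -6*y**2 + 10*y - 5; no integer root y with |y| ≤ 4.
  x = 2: f_y(2, y) = -6*y**2 + 6*y - 4; no integer root y with |y| ≤ 4.
  x = 3: f_y(3, y) = -6*y**2 + 2*y - 5; no integer root y with |y| ≤ 4.
  x = 4: f_y(4, y) = -6*y**2 - 2*y - 8; no integer root y with |y| ≤ 4.
Only singular point on the grid: (0, 1).
Classify: substitute x = 0 + u, y = 1 + v and expand: f = -u**2*v - u**2 - 2*u*v**2 - 2*v**3 + v**2.
No constant or linear terms (consistent with a singular point). Quadratic part: -u**2 + v**2. Cubic part: -u**2*v - 2*u*v**2 - 2*v**3.
The quadratic part v**2 - u**2 = (v − u)(v + u) splits into two distinct linear factors, so there are two distinct tangent lines y − 1 = ±(x − 0) — this is a node (ordinary double point).
Classification: node.


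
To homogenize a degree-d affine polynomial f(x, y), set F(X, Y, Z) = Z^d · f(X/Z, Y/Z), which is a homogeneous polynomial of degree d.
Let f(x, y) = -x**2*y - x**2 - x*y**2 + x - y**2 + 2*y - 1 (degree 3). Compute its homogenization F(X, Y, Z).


F(X, Y, Z) = -X**2*Y - X**2*Z - X*Y**2 + X*Z**2 - Y**2*Z + 2*Y*Z**2 - Z**3

deg(f) = 3.
Substitute x = X/Z, y = Y/Z into f, then multiply by Z^3.
  monomial -1·x^2·y^1 ↦ -1·X^2·Y^1·Z^0.
  monomial -1·x^2·y^0 ↦ -1·X^2·Y^0·Z^1.
  monomial -1·x^1·y^2 ↦ -1·X^1·Y^2·Z^0.
  monomial 1·x^1·y^0 ↦ 1·X^1·Y^0·Z^2.
  monomial -1·x^0·y^2 ↦ -1·X^0·Y^2·Z^1.
  monomial 2·x^0·y^1 ↦ 2·X^0·Y^1·Z^2.
  monomial -1·x^0·y^0 ↦ -1·X^0·Y^0·Z^3.
Collecting: F(X, Y, Z) = -X**2*Y - X**2*Z - X*Y**2 + X*Z**2 - Y**2*Z + 2*Y*Z**2 - Z**3.


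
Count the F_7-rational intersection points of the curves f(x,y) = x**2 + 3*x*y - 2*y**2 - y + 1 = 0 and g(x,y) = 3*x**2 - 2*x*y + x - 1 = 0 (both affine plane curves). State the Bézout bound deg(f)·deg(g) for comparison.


Common zeros: {(3, 6), (6, 3)}; count = 2; Bézout bound = 4.

deg(f) = 2, deg(g) = 2, so Bézout bound = 4.
Scan x ∈ F_7. For each x, list the y ∈ F_7 with f(x, y) ≡ 0 and those with g(x, y) ≡ 0 (mod 7); the common zeros in that column are the intersection.
  x = 0: f ≡ 0 at y ∈ {4, 6}; g ≡ 0 at y ∈ ∅; common: ∅.
  x = 1: f ≡ 0 at y ∈ ∅; g ≡ 0 at y ∈ {5}; common: ∅.
  x = 2: f ≡ 0 at y ∈ {2, 4}; g ≡ 0 at y ∈ {5}; common: ∅.
  x = 3: f ≡ 0 at y ∈ {5, 6}; g ≡ 0 at y ∈ {6}; common: {6}.
  x = 4: f ≡ 0 at y ∈ ∅; g ≡ 0 at y ∈ {2}; common: ∅.
  x = 5: f ≡ 0 at y ∈ ∅; g ≡ 0 at y ∈ {3}; common: ∅.
  x = 6: f ≡ 0 at y ∈ {2, 3}; g ≡ 0 at y ∈ {3}; common: {3}.
Collecting: common zeros = {(3, 6), (6, 3)}, so the count is 2.
Comparison with the Bézout bound: 2 ≤ 4 = deg(f)·deg(g), as expected for curves with no common component (the affine F_7-count falls short of the bound because intersections may lie at infinity, over extension fields, or carry multiplicity).


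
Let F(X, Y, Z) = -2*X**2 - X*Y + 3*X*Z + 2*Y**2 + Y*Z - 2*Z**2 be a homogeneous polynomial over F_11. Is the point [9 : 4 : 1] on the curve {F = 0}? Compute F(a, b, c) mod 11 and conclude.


F(9,4,1) ≡ 6 (mod 11); P is NOT on the curve.

Evaluate F(9, 4, 1) term-by-term (mod 11).
  -2*X**2 ↦ -2·81·1·1 = -162
  -X*Y ↦ -1·9·4·1 = -36
  3*X*Z ↦ 3·9·1·1 = 27
  2*Y**2 ↦ 2·1·16·1 = 32
  Y*Z ↦ 1·1·4·1 = 4
  -2*Z**2 ↦ -2·1·1·1 = -2
Sum: F(9, 4, 1) = (-162) + (-36) + (27) + (32) + (4) + (-2) = -137.
Reducing mod 11: -137 ≡ 6 (mod 11).
Since F(a, b, c) ≡ 6 ≠ 0 (mod 11), P does NOT lie on the curve.


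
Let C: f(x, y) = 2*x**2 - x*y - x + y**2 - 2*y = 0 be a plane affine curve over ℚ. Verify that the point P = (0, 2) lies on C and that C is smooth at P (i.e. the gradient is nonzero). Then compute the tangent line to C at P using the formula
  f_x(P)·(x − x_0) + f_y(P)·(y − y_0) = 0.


Tangent line at P: -3*x + 2*y - 4 = 0.

Step 1: f(0, 2) = 0, so P lies on C.
Step 2: partial derivatives
  f_x(x, y) = 4*x - y - 1, f_y(x, y) = -x + 2*y - 2.
  f_x(P) = -3, f_y(P) = 2 (gradient nonzero, so P is smooth).
Step 3: tangent line at P: -3·(x − 0) + 2·(y − 2) = 0.
Expanding: -3*x + 2*y - 4 = 0.


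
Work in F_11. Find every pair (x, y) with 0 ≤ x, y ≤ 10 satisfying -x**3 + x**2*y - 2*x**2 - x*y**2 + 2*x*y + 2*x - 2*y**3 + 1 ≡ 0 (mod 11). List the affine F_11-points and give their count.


Affine F_11-points: {(0, 8), (1, 0), (1, 1), (1, 4), (2, 0), (3, 4), (6, 0), (9, 2), (9, 4), (9, 6)}; count = 10.

For each of the 121 pairs (x, y) ∈ F_11², evaluate f(x, y) mod 11. Record the zeros.
  x = 0: [0↦1, 1↦10, 2↦7, 3↦2, 4↦5, 5↦4, 6↦9, 7↦8, 8↦0, 9↦6, 10↦3]  zeros at y ∈ {8}
  x = 1: [0↦0, 1↦0, 2↦8, 3↦1, 4↦0, 5↦4, 6↦1, 7↦1, 8↦3, 9↦6, 10↦9]  zeros at y ∈ {0, 1, 4}
  x = 2: [0↦0, 1↦4, 2↦3, 3↦7, 4↦4, 5↦4, 6↦6, 7↦9, 8↦1, 9↦3, 10↦3]  zeros at y ∈ {0}
  x = 3: [0↦6, 1↦5, 2↦8, 3↦3, 4↦0, 5↦9, 6↦7, 7↦4, 8↦10, 9↦2, 10↦1]  zeros at y ∈ {4}
  x = 4: [0↦1, 1↦8, 2↦6, 3↦5, 4↦4, 5↦2, 6↦9, 7↦2, 8↦2, 9↦8, 10↦8]  zeros at y ∈ ∅
  x = 5: [0↦1, 1↦7, 2↦2, 3↦7, 4↦10, 5↦10, 6↦6, 7↦8, 8↦4, 9↦4, 10↦7]  zeros at y ∈ ∅
  x = 6: [0↦0, 1↦7, 2↦1, 3↦3, 4↦1, 5↦5, 6↦3, 7↦5, 8↦10, 9↦6, 10↦3]  zeros at y ∈ {0}
  x = 7: [0↦3, 1↦2, 2↦8, 3↦9, 4↦4, 5↦3, 6↦5, 7↦9, 8↦3, 9↦8, 10↦1]  zeros at y ∈ ∅
  x = 8: [0↦4, 1↦8, 2↦6, 3↦8, 4↦2, 5↦9, 6↦6, 7↦3, 8↦10, 9↦4, 10↦6]  zeros at y ∈ ∅
  x = 9: [0↦8, 1↦8, 2↦0, 3↦5, 4↦0, 5↦6, 6↦0, 7↦3, 8↦3, 9↦10, 10↦1]  zeros at y ∈ {2, 4, 6}
  x = 10: [0↦9, 1↦7, 2↦6, 3↦5, 4↦3, 5↦10, 6↦3, 7↦3, 8↦9, 9↦9, 10↦2]  zeros at y ∈ ∅
Collecting zeros: affine points = {(0, 8), (1, 0), (1, 1), (1, 4), (2, 0), (3, 4), (6, 0), (9, 2), (9, 4), (9, 6)}.
Total count |C(F_11)_aff| = 10.


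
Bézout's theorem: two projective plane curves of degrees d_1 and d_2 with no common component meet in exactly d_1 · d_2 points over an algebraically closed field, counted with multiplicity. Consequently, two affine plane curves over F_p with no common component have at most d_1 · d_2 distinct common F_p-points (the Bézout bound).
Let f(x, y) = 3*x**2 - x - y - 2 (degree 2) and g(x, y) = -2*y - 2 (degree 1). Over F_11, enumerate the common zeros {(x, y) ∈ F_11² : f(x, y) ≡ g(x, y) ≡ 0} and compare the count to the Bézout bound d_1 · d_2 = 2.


Common zeros: ∅; count = 0; Bézout bound = 2.

deg(f) = 2, deg(g) = 1, so Bézout bound = 2.
Scan x ∈ F_11. For each x, list the y ∈ F_11 with f(x, y) ≡ 0 and those with g(x, y) ≡ 0 (mod 11); the common zeros in that column are the intersection.
  x = 0: f ≡ 0 at y ∈ {9}; g ≡ 0 at y ∈ {10}; common: ∅.
  x = 1: f ≡ 0 at y ∈ {0}; g ≡ 0 at y ∈ {10}; common: ∅.
  x = 2: f ≡ 0 at y ∈ {8}; g ≡ 0 at y ∈ {10}; common: ∅.
  x = 3: f ≡ 0 at y ∈ {0}; g ≡ 0 at y ∈ {10}; common: ∅.
  x = 4: f ≡ 0 at y ∈ {9}; g ≡ 0 at y ∈ {10}; common: ∅.
  x = 5: f ≡ 0 at y ∈ {2}; g ≡ 0 at y ∈ {10}; common: ∅.
  x = 6: f ≡ 0 at y ∈ {1}; g ≡ 0 at y ∈ {10}; common: ∅.
  x = 7: f ≡ 0 at y ∈ {6}; g ≡ 0 at y ∈ {10}; common: ∅.
  x = 8: f ≡ 0 at y ∈ {6}; g ≡ 0 at y ∈ {10}; common: ∅.
  x = 9: f ≡ 0 at y ∈ {1}; g ≡ 0 at y ∈ {10}; common: ∅.
  x = 10: f ≡ 0 at y ∈ {2}; g ≡ 0 at y ∈ {10}; common: ∅.
Collecting: common zeros = ∅, so the count is 0.
Comparison with the Bézout bound: 0 ≤ 2 = deg(f)·deg(g), as expected for curves with no common component (the affine F_11-count falls short of the bound because intersections may lie at infinity, over extension fields, or carry multiplicity).


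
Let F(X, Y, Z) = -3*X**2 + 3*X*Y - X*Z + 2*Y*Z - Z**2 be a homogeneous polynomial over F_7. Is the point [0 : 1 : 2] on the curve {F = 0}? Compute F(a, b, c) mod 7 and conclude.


F(0,1,2) ≡ 0 (mod 7); P is on the curve.

Evaluate F(0, 1, 2) term-by-term (mod 7).
  -3*X**2 ↦ -3·0·1·1 = 0
  3*X*Y ↦ 3·0·1·1 = 0
  -X*Z ↦ -1·0·1·2 = 0
  2*Y*Z ↦ 2·1·1·2 = 4
  -Z**2 ↦ -1·1·1·4 = -4
Sum: F(0, 1, 2) = (0) + (0) + (0) + (4) + (-4) = 0.
Reducing mod 7: 0 ≡ 0 (mod 7).
Since F(a, b, c) ≡ 0 (mod 7), P lies on the curve.


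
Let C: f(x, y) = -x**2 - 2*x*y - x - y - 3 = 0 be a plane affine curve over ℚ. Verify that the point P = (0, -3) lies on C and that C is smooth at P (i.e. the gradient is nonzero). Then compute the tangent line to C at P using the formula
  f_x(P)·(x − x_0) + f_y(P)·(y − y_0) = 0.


Tangent line at P: 5*x - y - 3 = 0.

Step 1: f(0, -3) = 0, so P lies on C.
Step 2: partial derivatives
  f_x(x, y) = -2*x - 2*y - 1, f_y(x, y) = -2*x - 1.
  f_x(P) = 5, f_y(P) = -1 (gradient nonzero, so P is smooth).
Step 3: tangent line at P: 5·(x − 0) + -1·(y − -3) = 0.
Expanding: 5*x - y - 3 = 0.


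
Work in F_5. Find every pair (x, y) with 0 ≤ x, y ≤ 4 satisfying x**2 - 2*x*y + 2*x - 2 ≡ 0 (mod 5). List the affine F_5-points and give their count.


Affine F_5-points: {(1, 3), (2, 4), (3, 3), (4, 4)}; count = 4.

For each of the 25 pairs (x, y) ∈ F_5², evaluate f(x, y) mod 5. Record the zeros.
  x = 0: [0↦3, 1↦3, 2↦3, 3↦3, 4↦3]  zeros at y ∈ ∅
  x = 1: [0↦1, 1↦4, 2↦2, 3↦0, 4↦3]  zeros at y ∈ {3}
  x = 2: [0↦1, 1↦2, 2↦3, 3↦4, 4↦0]  zeros at y ∈ {4}
  x = 3: [0↦3, 1↦2, 2↦1, 3↦0, 4↦4]  zeros at y ∈ {3}
  x = 4: [0↦2, 1↦4, 2↦1, 3↦3, 4↦0]  zeros at y ∈ {4}
Collecting zeros: affine points = {(1, 3), (2, 4), (3, 3), (4, 4)}.
Total count |C(F_5)_aff| = 4.


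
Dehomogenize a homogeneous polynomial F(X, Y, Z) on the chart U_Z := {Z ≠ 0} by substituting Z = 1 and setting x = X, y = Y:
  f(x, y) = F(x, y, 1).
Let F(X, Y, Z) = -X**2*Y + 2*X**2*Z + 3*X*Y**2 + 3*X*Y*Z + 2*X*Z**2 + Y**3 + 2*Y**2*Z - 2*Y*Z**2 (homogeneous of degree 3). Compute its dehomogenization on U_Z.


f(x, y) = -x**2*y + 2*x**2 + 3*x*y**2 + 3*x*y + 2*x + y**3 + 2*y**2 - 2*y

On U_Z we set Z = 1. Each monomial c·X^i·Y^j·Z^k in F becomes c·x^i·y^j·1^k = c·x^i·y^j.
Substituting Z = 1: F(X, Y, 1) = -x**2*y + 2*x**2 + 3*x*y**2 + 3*x*y + 2*x + y**3 + 2*y**2 - 2*y.
Note: deg(f) ≤ deg(F) = 3; strict inequality happens when F is divisible by Z (lost terms).


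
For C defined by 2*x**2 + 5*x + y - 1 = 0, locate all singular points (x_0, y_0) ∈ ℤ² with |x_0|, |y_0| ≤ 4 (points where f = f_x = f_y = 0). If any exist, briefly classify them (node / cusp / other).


No singular points in the scanned grid; C is smooth there.

Compute partial derivatives:
  f_x = 4*x + 5.
  f_y = 1.
f_y = 1 is a nonzero constant, so f_y never vanishes: no point (x, y) can satisfy f = f_x = f_y = 0. In particular no (x, y) ∈ {−4, ..., 4}² is singular; the curve is smooth.


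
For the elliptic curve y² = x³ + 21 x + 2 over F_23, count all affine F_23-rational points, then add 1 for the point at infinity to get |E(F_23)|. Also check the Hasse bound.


Affine points = {(0, 5), (0, 18), (1, 1), (1, 22), (2, 11), (2, 12), (3, 0), (4, 9), (4, 14), (5, 5), (5, 18), (7, 3), (7, 20), (9, 0), (10, 4), (10, 19), (11, 0), (12, 2), (12, 21), (14, 2), (14, 21), (15, 9), (15, 14), (16, 8), (16, 15), (18, 5), (18, 18), (20, 2), (20, 21), (22, 7), (22, 16)}; affine count = 31; |E(F_23)| = 32.

Discriminant check: Δ ∝ 4a³ + 27b² = 4·21³ + 27·2² = 4·9261 + 27·4 ≡ 7 (mod 23). Nonzero ⇒ E is nonsingular.
For each x ∈ F_23, compute rhs = x³ + 21·x + 2 mod 23, then count y ∈ F_23 with y² ≡ rhs.
  x = 0: rhs = 2, matching y values: 5, 18 (2 points).
  x = 1: rhs = 1, matching y values: 1, 22 (2 points).
  x = 2: rhs = 6, matching y values: 11, 12 (2 points).
  x = 3: rhs = 0, matching y values: 0 (1 points).
  x = 4: rhs = 12, matching y values: 9, 14 (2 points).
  x = 5: rhs = 2, matching y values: 5, 18 (2 points).
  x = 6: rhs = 22, matching y values: none (0 points).
  x = 7: rhs = 9, matching y values: 3, 20 (2 points).
  x = 8: rhs = 15, matching y values: none (0 points).
  x = 9: rhs = 0, matching y values: 0 (1 points).
  x = 10: rhs = 16, matching y values: 4, 19 (2 points).
  x = 11: rhs = 0, matching y values: 0 (1 points).
  x = 12: rhs = 4, matching y values: 2, 21 (2 points).
  x = 13: rhs = 11, matching y values: none (0 points).
  x = 14: rhs = 4, matching y values: 2, 21 (2 points).
  x = 15: rhs = 12, matching y values: 9, 14 (2 points).
  x = 16: rhs = 18, matching y values: 8, 15 (2 points).
  x = 17: rhs = 5, matching y values: none (0 points).
  x = 18: rhs = 2, matching y values: 5, 18 (2 points).
  x = 19: rhs = 15, matching y values: none (0 points).
  x = 20: rhs = 4, matching y values: 2, 21 (2 points).
  x = 21: rhs = 21, matching y values: none (0 points).
  x = 22: rhs = 3, matching y values: 7, 16 (2 points).
Total affine count: 31.
Full point count |E(F_23)| = 31 + 1 = 32.
Hasse bound: |32 − (23+1)| = |8| = 8 ≤ 2√23 ≈ 9.5917 ✓.


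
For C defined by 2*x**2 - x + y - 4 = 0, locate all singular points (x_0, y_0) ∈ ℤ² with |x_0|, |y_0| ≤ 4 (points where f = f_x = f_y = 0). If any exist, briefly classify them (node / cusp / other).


No singular points in the scanned grid; C is smooth there.

Compute partial derivatives:
  f_x = 4*x - 1.
  f_y = 1.
f_y = 1 is a nonzero constant, so f_y never vanishes: no point (x, y) can satisfy f = f_x = f_y = 0. In particular no (x, y) ∈ {−4, ..., 4}² is singular; the curve is smooth.


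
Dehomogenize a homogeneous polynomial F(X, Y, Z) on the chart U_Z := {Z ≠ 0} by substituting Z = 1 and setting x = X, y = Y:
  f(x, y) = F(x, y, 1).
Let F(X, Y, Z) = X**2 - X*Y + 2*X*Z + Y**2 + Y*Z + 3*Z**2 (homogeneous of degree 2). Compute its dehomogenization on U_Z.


f(x, y) = x**2 - x*y + 2*x + y**2 + y + 3

On U_Z we set Z = 1. Each monomial c·X^i·Y^j·Z^k in F becomes c·x^i·y^j·1^k = c·x^i·y^j.
Substituting Z = 1: F(X, Y, 1) = x**2 - x*y + 2*x + y**2 + y + 3.
Note: deg(f) ≤ deg(F) = 2; strict inequality happens when F is divisible by Z (lost terms).


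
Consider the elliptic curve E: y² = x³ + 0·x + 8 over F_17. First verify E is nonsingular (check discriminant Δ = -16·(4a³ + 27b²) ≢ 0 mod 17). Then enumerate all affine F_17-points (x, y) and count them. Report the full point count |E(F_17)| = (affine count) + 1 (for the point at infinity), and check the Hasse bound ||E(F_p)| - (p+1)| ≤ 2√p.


Affine points = {(0, 5), (0, 12), (1, 3), (1, 14), (2, 4), (2, 13), (3, 1), (3, 16), (4, 2), (4, 15), (11, 8), (11, 9), (12, 6), (12, 11), (14, 7), (14, 10), (15, 0)}; affine count = 17; |E(F_17)| = 18.

Discriminant check: Δ ∝ 4a³ + 27b² = 4·0³ + 27·8² = 4·0 + 27·64 ≡ 11 (mod 17). Nonzero ⇒ E is nonsingular.
For each x ∈ F_17, compute rhs = x³ + 0·x + 8 mod 17, then count y ∈ F_17 with y² ≡ rhs.
  x = 0: rhs = 8, matching y values: 5, 12 (2 points).
  x = 1: rhs = 9, matching y values: 3, 14 (2 points).
  x = 2: rhs = 16, matching y values: 4, 13 (2 points).
  x = 3: rhs = 1, matching y values: 1, 16 (2 points).
  x = 4: rhs = 4, matching y values: 2, 15 (2 points).
  x = 5: rhs = 14, matching y values: none (0 points).
  x = 6: rhs = 3, matching y values: none (0 points).
  x = 7: rhs = 11, matching y values: none (0 points).
  x = 8: rhs = 10, matching y values: none (0 points).
  x = 9: rhs = 6, matching y values: none (0 points).
  x = 10: rhs = 5, matching y values: none (0 points).
  x = 11: rhs = 13, matching y values: 8, 9 (2 points).
  x = 12: rhs = 2, matching y values: 6, 11 (2 points).
  x = 13: rhs = 12, matching y values: none (0 points).
  x = 14: rhs = 15, matching y values: 7, 10 (2 points).
  x = 15: rhs = 0, matching y values: 0 (1 points).
  x = 16: rhs = 7, matching y values: none (0 points).
Total affine count: 17.
Full point count |E(F_17)| = 17 + 1 = 18.
Hasse bound: |18 − (17+1)| = |0| = 0 ≤ 2√17 ≈ 8.2462 ✓.


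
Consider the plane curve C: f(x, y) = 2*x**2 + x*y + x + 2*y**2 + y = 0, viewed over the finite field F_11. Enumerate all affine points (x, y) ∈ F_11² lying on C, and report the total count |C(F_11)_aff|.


Affine F_11-points: {(0, 0), (0, 5), (4, 4), (4, 10), (5, 0), (5, 8), (7, 8), (7, 10), (8, 5), (8, 7), (10, 4), (10, 7)}; count = 12.

For each of the 121 pairs (x, y) ∈ F_11², evaluate f(x, y) mod 11. Record the zeros.
  x = 0: [0↦0, 1↦3, 2↦10, 3↦10, 4↦3, 5↦0, 6↦1, 7↦6, 8↦4, 9↦6, 10↦1]  zeros at y ∈ {0, 5}
  x = 1: [0↦3, 1↦7, 2↦4, 3↦5, 4↦10, 5↦8, 6↦10, 7↦5, 8↦4, 9↦7, 10↦3]  zeros at y ∈ ∅
  x = 2: [0↦10, 1↦4, 2↦2, 3↦4, 4↦10, 5↦9, 6↦1, 7↦8, 8↦8, 9↦1, 10↦9]  zeros at y ∈ ∅
  x = 3: [0↦10, 1↦5, 2↦4, 3↦7, 4↦3, 5↦3, 6↦7, 7↦4, 8↦5, 9↦10, 10↦8]  zeros at y ∈ ∅
  x = 4: [0↦3, 1↦10, 2↦10, 3↦3, 4↦0, 5↦1, 6↦6, 7↦4, 8↦6, 9↦1, 10↦0]  zeros at y ∈ {4, 10}
  x = 5: [0↦0, 1↦8, 2↦9, 3↦3, 4↦1, 5↦3, 6↦9, 7↦8, 8↦0, 9↦7, 10↦7]  zeros at y ∈ {0, 8}
  x = 6: [0↦1, 1↦10, 2↦1, 3↦7, 4↦6, 5↦9, 6↦5, 7↦5, 8↦9, 9↦6, 10↦7]  zeros at y ∈ ∅
  x = 7: [0↦6, 1↦5, 2↦8, 3↦4, 4↦4, 5↦8, 6↦5, 7↦6, 8↦0, 9↦9, 10↦0]  zeros at y ∈ {8, 10}
  x = 8: [0↦4, 1↦4, 2↦8, 3↦5, 4↦6, 5↦0, 6↦9, 7↦0, 8↦6, 9↦5, 10↦8]  zeros at y ∈ {5, 7}
  x = 9: [0↦6, 1↦7, 2↦1, 3↦10, 4↦1, 5↦7, 6↦6, 7↦9, 8↦5, 9↦5, 10↦9]  zeros at y ∈ ∅
  x = 10: [0↦1, 1↦3, 2↦9, 3↦8, 4↦0, 5↦7, 6↦7, 7↦0, 8↦8, 9↦9, 10↦3]  zeros at y ∈ {4, 7}
Collecting zeros: affine points = {(0, 0), (0, 5), (4, 4), (4, 10), (5, 0), (5, 8), (7, 8), (7, 10), (8, 5), (8, 7), (10, 4), (10, 7)}.
Total count |C(F_11)_aff| = 12.


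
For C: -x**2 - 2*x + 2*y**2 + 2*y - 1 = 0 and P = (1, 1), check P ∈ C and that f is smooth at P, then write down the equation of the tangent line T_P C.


Tangent line at P: -4*x + 6*y - 2 = 0.

Step 1: f(1, 1) = 0, so P lies on C.
Step 2: partial derivatives
  f_x(x, y) = -2*x - 2, f_y(x, y) = 4*y + 2.
  f_x(P) = -4, f_y(P) = 6 (gradient nonzero, so P is smooth).
Step 3: tangent line at P: -4·(x − 1) + 6·(y − 1) = 0.
Expanding: -4*x + 6*y - 2 = 0.


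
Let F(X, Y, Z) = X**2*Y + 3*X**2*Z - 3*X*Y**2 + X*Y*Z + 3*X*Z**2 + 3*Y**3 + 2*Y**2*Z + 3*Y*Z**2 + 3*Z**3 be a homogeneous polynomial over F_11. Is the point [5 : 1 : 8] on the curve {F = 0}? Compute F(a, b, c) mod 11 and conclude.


F(5,1,8) ≡ 2 (mod 11); P is NOT on the curve.

Evaluate F(5, 1, 8) term-by-term (mod 11).
  X**2*Y ↦ 1·25·1·1 = 25
  3*X**2*Z ↦ 3·25·1·8 = 600
  -3*X*Y**2 ↦ -3·5·1·1 = -15
  X*Y*Z ↦ 1·5·1·8 = 40
  3*X*Z**2 ↦ 3·5·1·64 = 960
  3*Y**3 ↦ 3·1·1·1 = 3
  2*Y**2*Z ↦ 2·1·1·8 = 16
  3*Y*Z**2 ↦ 3·1·1·64 = 192
  3*Z**3 ↦ 3·1·1·512 = 1536
Sum: F(5, 1, 8) = (25) + (600) + (-15) + (40) + (960) + (3) + (16) + (192) + (1536) = 3357.
Reducing mod 11: 3357 ≡ 2 (mod 11).
Since F(a, b, c) ≡ 2 ≠ 0 (mod 11), P does NOT lie on the curve.


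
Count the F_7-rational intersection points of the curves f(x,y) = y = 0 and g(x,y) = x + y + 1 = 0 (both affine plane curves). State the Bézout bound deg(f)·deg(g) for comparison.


Common zeros: {(6, 0)}; count = 1; Bézout bound = 1.

deg(f) = 1, deg(g) = 1, so Bézout bound = 1.
Scan x ∈ F_7. For each x, list the y ∈ F_7 with f(x, y) ≡ 0 and those with g(x, y) ≡ 0 (mod 7); the common zeros in that column are the intersection.
  x = 0: f ≡ 0 at y ∈ {0}; g ≡ 0 at y ∈ {6}; common: ∅.
  x = 1: f ≡ 0 at y ∈ {0}; g ≡ 0 at y ∈ {5}; common: ∅.
  x = 2: f ≡ 0 at y ∈ {0}; g ≡ 0 at y ∈ {4}; common: ∅.
  x = 3: f ≡ 0 at y ∈ {0}; g ≡ 0 at y ∈ {3}; common: ∅.
  x = 4: f ≡ 0 at y ∈ {0}; g ≡ 0 at y ∈ {2}; common: ∅.
  x = 5: f ≡ 0 at y ∈ {0}; g ≡ 0 at y ∈ {1}; common: ∅.
  x = 6: f ≡ 0 at y ∈ {0}; g ≡ 0 at y ∈ {0}; common: {0}.
Collecting: common zeros = {(6, 0)}, so the count is 1.
Comparison with the Bézout bound: 1 ≤ 1 = deg(f)·deg(g), as expected for curves with no common component (the bound is attained).


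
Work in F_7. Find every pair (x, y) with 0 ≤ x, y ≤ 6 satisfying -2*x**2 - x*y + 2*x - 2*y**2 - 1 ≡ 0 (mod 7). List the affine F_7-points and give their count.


Affine F_7-points: {(1, 5)}; count = 1.

For each of the 49 pairs (x, y) ∈ F_7², evaluate f(x, y) mod 7. Record the zeros.
  x = 0: [0↦6, 1↦4, 2↦5, 3↦2, 4↦2, 5↦5, 6↦4]  zeros at y ∈ ∅
  x = 1: [0↦6, 1↦3, 2↦3, 3↦6, 4↦5, 5↦0, 6↦5]  zeros at y ∈ {5}
  x = 2: [0↦2, 1↦5, 2↦4, 3↦6, 4↦4, 5↦5, 6↦2]  zeros at y ∈ ∅
  x = 3: [0↦1, 1↦3, 2↦1, 3↦2, 4↦6, 5↦6, 6↦2]  zeros at y ∈ ∅
  x = 4: [0↦3, 1↦4, 2↦1, 3↦1, 4↦4, 5↦3, 6↦5]  zeros at y ∈ ∅
  x = 5: [0↦1, 1↦1, 2↦4, 3↦3, 4↦5, 5↦3, 6↦4]  zeros at y ∈ ∅
  x = 6: [0↦2, 1↦1, 2↦3, 3↦1, 4↦2, 5↦6, 6↦6]  zeros at y ∈ ∅
Collecting zeros: affine points = {(1, 5)}.
Total count |C(F_7)_aff| = 1.


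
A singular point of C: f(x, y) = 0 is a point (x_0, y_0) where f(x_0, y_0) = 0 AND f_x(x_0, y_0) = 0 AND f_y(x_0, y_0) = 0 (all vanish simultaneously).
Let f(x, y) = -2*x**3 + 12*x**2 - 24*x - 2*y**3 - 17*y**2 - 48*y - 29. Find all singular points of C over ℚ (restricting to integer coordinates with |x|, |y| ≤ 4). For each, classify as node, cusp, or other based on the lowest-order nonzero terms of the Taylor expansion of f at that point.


Singular points: {(2, -3)}; classification: cusp.

Compute partial derivatives:
  f_x = -6*x**2 + 24*x - 24.
  f_y = -6*y**2 - 34*y - 48.
Scan x_0 ∈ {−4, ..., 4}. For each x_0, f_y(x_0, y) is a polynomial in y; find its integer roots y ∈ {−4, ..., 4}, then test f_x and f at those candidates.
  x = -4: f_y(-4, y) = -6*y**2 - 34*y - 48; vanishes at y ∈ {-3}. (-4, -3): f_x = -216 ≠ 0.
  x = -3: f_y(-3, y) = -6*y**2 - 34*y - 48; vanishes at y ∈ {-3}. (-3, -3): f_x = -150 ≠ 0.
  x = -2: f_y(-2, y) = -6*y**2 - 34*y - 48; vanishes at y ∈ {-3}. (-2, -3): f_x = -96 ≠ 0.
  x = -1: f_y(-1, y) = -6*y**2 - 34*y - 48; vanishes at y ∈ {-3}. (-1, -3): f_x = -54 ≠ 0.
  x = 0: f_y(0, y) = -6*y**2 - 34*y - 48; vanishes at y ∈ {-3}. (0, -3): f_x = -24 ≠ 0.
  x = 1: f_y(1, y) = -6*y**2 - 34*y - 48; vanishes at y ∈ {-3}. (1, -3): f_x = -6 ≠ 0.
  x = 2: f_y(2, y) = -6*y**2 - 34*y - 48; vanishes at y ∈ {-3}. (2, -3): f_x = 0, f = 0 — SINGULAR.
  x = 3: f_y(3, y) = -6*y**2 - 34*y - 48; vanishes at y ∈ {-3}. (3, -3): f_x = -6 ≠ 0.
  x = 4: f_y(4, y) = -6*y**2 - 34*y - 48; vanishes at y ∈ {-3}. (4, -3): f_x = -24 ≠ 0.
Only singular point on the grid: (2, -3).
Classify: substitute x = 2 + u, y = -3 + v and expand: f = -2*u**3 - 2*v**3 + v**2.
No constant or linear terms (consistent with a singular point). Quadratic part: v**2. Cubic part: -2*u**3 - 2*v**3.
The quadratic part v**2 is a perfect square, so there is a single (double) tangent line v = 0, i.e. y = -3. Restricting the cubic part to that line (v = 0) leaves -2*u**3 ≠ 0, so f is not divisible by v and the branch is v² ≈ 2*u**3 to lowest order — this is a cusp.
Classification: cusp.


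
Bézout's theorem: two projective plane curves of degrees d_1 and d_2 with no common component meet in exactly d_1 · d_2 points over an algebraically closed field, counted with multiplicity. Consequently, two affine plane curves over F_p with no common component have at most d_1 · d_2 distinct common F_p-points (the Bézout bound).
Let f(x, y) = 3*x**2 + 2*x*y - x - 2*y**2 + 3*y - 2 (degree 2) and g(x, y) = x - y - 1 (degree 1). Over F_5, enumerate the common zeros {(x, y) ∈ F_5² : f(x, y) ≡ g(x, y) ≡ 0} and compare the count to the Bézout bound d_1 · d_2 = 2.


Common zeros: {(1, 0)}; count = 1; Bézout bound = 2.

deg(f) = 2, deg(g) = 1, so Bézout bound = 2.
Scan x ∈ F_5. For each x, list the y ∈ F_5 with f(x, y) ≡ 0 and those with g(x, y) ≡ 0 (mod 5); the common zeros in that column are the intersection.
  x = 0: f ≡ 0 at y ∈ ∅; g ≡ 0 at y ∈ {4}; common: ∅.
  x = 1: f ≡ 0 at y ∈ {0}; g ≡ 0 at y ∈ {0}; common: {0}.
  x = 2: f ≡ 0 at y ∈ ∅; g ≡ 0 at y ∈ {1}; common: ∅.
  x = 3: f ≡ 0 at y ∈ ∅; g ≡ 0 at y ∈ {2}; common: ∅.
  x = 4: f ≡ 0 at y ∈ ∅; g ≡ 0 at y ∈ {3}; common: ∅.
Collecting: common zeros = {(1, 0)}, so the count is 1.
Comparison with the Bézout bound: 1 ≤ 2 = deg(f)·deg(g), as expected for curves with no common component (the affine F_5-count falls short of the bound because intersections may lie at infinity, over extension fields, or carry multiplicity).


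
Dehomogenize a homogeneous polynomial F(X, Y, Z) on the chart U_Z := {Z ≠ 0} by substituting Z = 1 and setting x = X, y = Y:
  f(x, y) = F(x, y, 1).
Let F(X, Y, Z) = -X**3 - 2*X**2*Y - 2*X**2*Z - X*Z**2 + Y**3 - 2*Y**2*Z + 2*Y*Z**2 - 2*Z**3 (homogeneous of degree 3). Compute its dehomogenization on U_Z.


f(x, y) = -x**3 - 2*x**2*y - 2*x**2 - x + y**3 - 2*y**2 + 2*y - 2

On U_Z we set Z = 1. Each monomial c·X^i·Y^j·Z^k in F becomes c·x^i·y^j·1^k = c·x^i·y^j.
Substituting Z = 1: F(X, Y, 1) = -x**3 - 2*x**2*y - 2*x**2 - x + y**3 - 2*y**2 + 2*y - 2.
Note: deg(f) ≤ deg(F) = 3; strict inequality happens when F is divisible by Z (lost terms).


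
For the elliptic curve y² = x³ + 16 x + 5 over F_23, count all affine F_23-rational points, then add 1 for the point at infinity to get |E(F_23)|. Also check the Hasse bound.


Affine points = {(4, 8), (4, 15), (5, 7), (5, 16), (6, 8), (6, 15), (7, 0), (8, 1), (8, 22), (9, 2), (9, 21), (12, 4), (12, 19), (13, 8), (13, 15), (14, 11), (14, 12), (15, 3), (15, 20)}; affine count = 19; |E(F_23)| = 20.

Discriminant check: Δ ∝ 4a³ + 27b² = 4·16³ + 27·5² = 4·4096 + 27·25 ≡ 16 (mod 23). Nonzero ⇒ E is nonsingular.
For each x ∈ F_23, compute rhs = x³ + 16·x + 5 mod 23, then count y ∈ F_23 with y² ≡ rhs.
  x = 0: rhs = 5, matching y values: none (0 points).
  x = 1: rhs = 22, matching y values: none (0 points).
  x = 2: rhs = 22, matching y values: none (0 points).
  x = 3: rhs = 11, matching y values: none (0 points).
  x = 4: rhs = 18, matching y values: 8, 15 (2 points).
  x = 5: rhs = 3, matching y values: 7, 16 (2 points).
  x = 6: rhs = 18, matching y values: 8, 15 (2 points).
  x = 7: rhs = 0, matching y values: 0 (1 points).
  x = 8: rhs = 1, matching y values: 1, 22 (2 points).
  x = 9: rhs = 4, matching y values: 2, 21 (2 points).
  x = 10: rhs = 15, matching y values: none (0 points).
  x = 11: rhs = 17, matching y values: none (0 points).
  x = 12: rhs = 16, matching y values: 4, 19 (2 points).
  x = 13: rhs = 18, matching y values: 8, 15 (2 points).
  x = 14: rhs = 6, matching y values: 11, 12 (2 points).
  x = 15: rhs = 9, matching y values: 3, 20 (2 points).
  x = 16: rhs = 10, matching y values: none (0 points).
  x = 17: rhs = 15, matching y values: none (0 points).
  x = 18: rhs = 7, matching y values: none (0 points).
  x = 19: rhs = 15, matching y values: none (0 points).
  x = 20: rhs = 22, matching y values: none (0 points).
  x = 21: rhs = 11, matching y values: none (0 points).
  x = 22: rhs = 11, matching y values: none (0 points).
Total affine count: 19.
Full point count |E(F_23)| = 19 + 1 = 20.
Hasse bound: |20 − (23+1)| = |-4| = 4 ≤ 2√23 ≈ 9.5917 ✓.


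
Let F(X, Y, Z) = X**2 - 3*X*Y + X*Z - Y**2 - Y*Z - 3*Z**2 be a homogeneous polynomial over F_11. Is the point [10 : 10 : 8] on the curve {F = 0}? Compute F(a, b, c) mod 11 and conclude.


F(10,10,8) ≡ 3 (mod 11); P is NOT on the curve.

Evaluate F(10, 10, 8) term-by-term (mod 11).
  X**2 ↦ 1·100·1·1 = 100
  -3*X*Y ↦ -3·10·10·1 = -300
  X*Z ↦ 1·10·1·8 = 80
  -Y**2 ↦ -1·1·100·1 = -100
  -Y*Z ↦ -1·1·10·8 = -80
  -3*Z**2 ↦ -3·1·1·64 = -192
Sum: F(10, 10, 8) = (100) + (-300) + (80) + (-100) + (-80) + (-192) = -492.
Reducing mod 11: -492 ≡ 3 (mod 11).
Since F(a, b, c) ≡ 3 ≠ 0 (mod 11), P does NOT lie on the curve.
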